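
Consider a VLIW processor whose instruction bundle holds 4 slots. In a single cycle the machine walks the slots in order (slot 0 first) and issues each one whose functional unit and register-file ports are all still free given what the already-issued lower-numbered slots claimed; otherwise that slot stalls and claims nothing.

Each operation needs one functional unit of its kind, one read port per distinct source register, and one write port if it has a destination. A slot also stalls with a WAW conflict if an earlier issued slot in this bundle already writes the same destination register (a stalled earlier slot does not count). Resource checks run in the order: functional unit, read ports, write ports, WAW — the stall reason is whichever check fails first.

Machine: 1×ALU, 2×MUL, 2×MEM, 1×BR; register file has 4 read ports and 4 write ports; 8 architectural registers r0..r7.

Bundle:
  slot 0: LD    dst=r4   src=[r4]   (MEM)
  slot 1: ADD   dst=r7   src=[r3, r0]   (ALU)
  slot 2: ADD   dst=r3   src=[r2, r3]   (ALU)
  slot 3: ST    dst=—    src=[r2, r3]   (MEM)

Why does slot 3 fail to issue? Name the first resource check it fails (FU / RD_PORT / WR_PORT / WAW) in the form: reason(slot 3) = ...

reason(slot 3) = RD_PORT

#0 MEM src=r4 dispatched  <A:1 Mu:2 Ld:1 B:1 rd:3 wr:3>
#1 ALU src=r3,r0 dispatched  <A:0 Mu:2 Ld:1 B:1 rd:1 wr:2>
#2 ALU src=r2,r3 held:FU  <A:0 Mu:2 Ld:1 B:1 rd:1 wr:2>
#3 MEM src=r2,r3 held:RD_PORT  <A:0 Mu:2 Ld:1 B:1 rd:1 wr:2>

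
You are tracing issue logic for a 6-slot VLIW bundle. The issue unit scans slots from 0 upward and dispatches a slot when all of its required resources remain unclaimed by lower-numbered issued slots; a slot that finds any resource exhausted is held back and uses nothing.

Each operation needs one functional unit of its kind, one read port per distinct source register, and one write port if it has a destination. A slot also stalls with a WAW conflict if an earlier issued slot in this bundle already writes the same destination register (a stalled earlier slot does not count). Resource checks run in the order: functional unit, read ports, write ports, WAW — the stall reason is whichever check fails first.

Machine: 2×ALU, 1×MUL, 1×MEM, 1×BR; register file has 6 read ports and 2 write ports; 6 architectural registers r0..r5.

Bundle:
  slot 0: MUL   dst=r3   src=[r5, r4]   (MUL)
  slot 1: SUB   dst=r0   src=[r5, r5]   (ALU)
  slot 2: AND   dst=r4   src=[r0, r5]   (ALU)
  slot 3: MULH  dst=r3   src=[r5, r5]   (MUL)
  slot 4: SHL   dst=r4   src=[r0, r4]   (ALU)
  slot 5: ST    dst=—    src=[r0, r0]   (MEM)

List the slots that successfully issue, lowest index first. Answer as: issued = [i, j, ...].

issued = [0, 1, 5]

slot 0 (MUL): ISSUE — free A2,Mu0,Ld1,B1 rp4 wp1
slot 1 (ALU): ISSUE — free A1,Mu0,Ld1,B1 rp3 wp0
slot 2 (ALU): stall WR_PORT — free A1,Mu0,Ld1,B1 rp3 wp0
slot 3 (MUL): stall FU — free A1,Mu0,Ld1,B1 rp3 wp0
slot 4 (ALU): stall WR_PORT — free A1,Mu0,Ld1,B1 rp3 wp0
slot 5 (MEM): ISSUE — free A1,Mu0,Ld0,B1 rp2 wp0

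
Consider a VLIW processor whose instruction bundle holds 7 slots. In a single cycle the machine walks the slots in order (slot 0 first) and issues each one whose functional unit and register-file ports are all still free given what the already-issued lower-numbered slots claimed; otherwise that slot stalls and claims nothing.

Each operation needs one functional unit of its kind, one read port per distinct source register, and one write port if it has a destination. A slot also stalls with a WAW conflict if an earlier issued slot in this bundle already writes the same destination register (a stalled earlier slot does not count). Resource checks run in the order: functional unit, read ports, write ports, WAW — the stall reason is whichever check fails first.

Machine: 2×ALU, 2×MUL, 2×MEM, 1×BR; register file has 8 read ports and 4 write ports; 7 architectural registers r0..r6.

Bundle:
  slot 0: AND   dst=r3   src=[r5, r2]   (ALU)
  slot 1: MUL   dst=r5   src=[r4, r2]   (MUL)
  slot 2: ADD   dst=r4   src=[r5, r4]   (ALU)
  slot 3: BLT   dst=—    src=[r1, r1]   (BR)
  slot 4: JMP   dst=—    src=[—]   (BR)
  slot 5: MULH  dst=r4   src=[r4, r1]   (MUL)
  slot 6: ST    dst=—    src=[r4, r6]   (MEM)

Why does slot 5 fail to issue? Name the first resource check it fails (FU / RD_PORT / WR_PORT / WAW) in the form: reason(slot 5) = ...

reason(slot 5) = RD_PORT

slot 0 (ALU): ISSUE — free A1,Mu2,Ld2,B1 rp6 wp3
slot 1 (MUL): ISSUE — free A1,Mu1,Ld2,B1 rp4 wp2
slot 2 (ALU): ISSUE — free A0,Mu1,Ld2,B1 rp2 wp1
slot 3 (BR): ISSUE — free A0,Mu1,Ld2,B0 rp1 wp1
slot 4 (BR): stall FU — free A0,Mu1,Ld2,B0 rp1 wp1
slot 5 (MUL): stall RD_PORT — free A0,Mu1,Ld2,B0 rp1 wp1
slot 6 (MEM): stall RD_PORT — free A0,Mu1,Ld2,B0 rp1 wp1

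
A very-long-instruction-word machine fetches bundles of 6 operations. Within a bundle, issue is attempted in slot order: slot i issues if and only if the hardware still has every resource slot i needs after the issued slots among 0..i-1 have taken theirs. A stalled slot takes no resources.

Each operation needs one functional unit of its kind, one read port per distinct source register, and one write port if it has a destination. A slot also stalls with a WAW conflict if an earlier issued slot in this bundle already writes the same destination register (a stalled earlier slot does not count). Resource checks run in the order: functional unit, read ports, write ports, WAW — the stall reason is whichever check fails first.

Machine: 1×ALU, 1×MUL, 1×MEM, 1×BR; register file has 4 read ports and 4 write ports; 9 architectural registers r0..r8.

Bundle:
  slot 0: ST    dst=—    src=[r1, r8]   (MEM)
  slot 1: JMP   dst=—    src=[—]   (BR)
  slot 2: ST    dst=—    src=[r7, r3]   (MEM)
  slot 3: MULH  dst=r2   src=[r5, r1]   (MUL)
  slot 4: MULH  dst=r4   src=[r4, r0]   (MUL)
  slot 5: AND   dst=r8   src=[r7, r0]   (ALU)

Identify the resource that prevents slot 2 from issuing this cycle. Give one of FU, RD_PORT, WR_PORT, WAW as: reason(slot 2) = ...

reason(slot 2) = FU

  0. MEM ⇒ go  {1A/1Mu/0Ld/1B | 2r 4w}
  1. BR ⇒ go  {1A/1Mu/0Ld/0B | 2r 4w}
  2. MEM ⇒ no(FU)  {1A/1Mu/0Ld/0B | 2r 4w}
  3. MUL→r2 ⇒ go  {1A/0Mu/0Ld/0B | 0r 3w}
  4. MUL→r4 ⇒ no(FU)  {1A/0Mu/0Ld/0B | 0r 3w}
  5. ALU→r8 ⇒ no(RD_PORT)  {1A/0Mu/0Ld/0B | 0r 3w}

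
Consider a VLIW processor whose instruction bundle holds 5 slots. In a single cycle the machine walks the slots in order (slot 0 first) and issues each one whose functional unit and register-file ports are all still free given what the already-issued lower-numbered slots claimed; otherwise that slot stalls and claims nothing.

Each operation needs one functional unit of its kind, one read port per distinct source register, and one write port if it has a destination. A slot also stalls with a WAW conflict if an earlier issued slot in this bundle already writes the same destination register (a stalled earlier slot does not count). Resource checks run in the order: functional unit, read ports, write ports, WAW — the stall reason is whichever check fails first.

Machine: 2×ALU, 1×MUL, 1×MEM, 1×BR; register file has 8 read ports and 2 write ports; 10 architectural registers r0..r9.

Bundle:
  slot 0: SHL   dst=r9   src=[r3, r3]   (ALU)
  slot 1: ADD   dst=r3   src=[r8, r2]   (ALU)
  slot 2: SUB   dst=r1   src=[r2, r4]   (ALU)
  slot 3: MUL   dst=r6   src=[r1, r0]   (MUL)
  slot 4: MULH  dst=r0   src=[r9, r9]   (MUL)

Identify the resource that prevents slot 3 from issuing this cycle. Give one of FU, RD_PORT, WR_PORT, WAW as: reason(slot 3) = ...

reason(slot 3) = WR_PORT

[0] ALU needs rd=1 wr=1: ok; after: ALU=1 MUL=1 MEM=1 BR=1, R=7, W=1
[1] ALU needs rd=2 wr=1: ok; after: ALU=0 MUL=1 MEM=1 BR=1, R=5, W=0
[2] ALU needs rd=2 wr=1: FU; after: ALU=0 MUL=1 MEM=1 BR=1, R=5, W=0
[3] MUL needs rd=2 wr=1: WR_PORT; after: ALU=0 MUL=1 MEM=1 BR=1, R=5, W=0
[4] MUL needs rd=1 wr=1: WR_PORT; after: ALU=0 MUL=1 MEM=1 BR=1, R=5, W=0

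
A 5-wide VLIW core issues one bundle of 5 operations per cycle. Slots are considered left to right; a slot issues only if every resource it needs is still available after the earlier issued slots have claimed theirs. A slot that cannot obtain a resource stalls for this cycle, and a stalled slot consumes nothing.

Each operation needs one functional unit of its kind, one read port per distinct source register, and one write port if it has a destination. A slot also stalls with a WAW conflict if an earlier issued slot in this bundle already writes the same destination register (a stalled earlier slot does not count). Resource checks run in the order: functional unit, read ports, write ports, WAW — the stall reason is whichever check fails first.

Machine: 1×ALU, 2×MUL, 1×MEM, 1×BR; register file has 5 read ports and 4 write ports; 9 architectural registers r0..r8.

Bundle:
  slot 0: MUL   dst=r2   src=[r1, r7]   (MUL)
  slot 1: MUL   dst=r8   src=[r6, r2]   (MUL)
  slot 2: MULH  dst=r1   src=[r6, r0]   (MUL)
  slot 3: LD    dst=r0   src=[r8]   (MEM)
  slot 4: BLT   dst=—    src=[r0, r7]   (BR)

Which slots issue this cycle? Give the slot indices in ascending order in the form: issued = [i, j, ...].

issued = [0, 1, 3]

  0. MUL→r2 ⇒ go  {1A/1Mu/1Ld/1B | 3r 3w}
  1. MUL→r8 ⇒ go  {1A/0Mu/1Ld/1B | 1r 2w}
  2. MUL→r1 ⇒ no(FU)  {1A/0Mu/1Ld/1B | 1r 2w}
  3. MEM→r0 ⇒ go  {1A/0Mu/0Ld/1B | 0r 1w}
  4. BR ⇒ no(RD_PORT)  {1A/0Mu/0Ld/1B | 0r 1w}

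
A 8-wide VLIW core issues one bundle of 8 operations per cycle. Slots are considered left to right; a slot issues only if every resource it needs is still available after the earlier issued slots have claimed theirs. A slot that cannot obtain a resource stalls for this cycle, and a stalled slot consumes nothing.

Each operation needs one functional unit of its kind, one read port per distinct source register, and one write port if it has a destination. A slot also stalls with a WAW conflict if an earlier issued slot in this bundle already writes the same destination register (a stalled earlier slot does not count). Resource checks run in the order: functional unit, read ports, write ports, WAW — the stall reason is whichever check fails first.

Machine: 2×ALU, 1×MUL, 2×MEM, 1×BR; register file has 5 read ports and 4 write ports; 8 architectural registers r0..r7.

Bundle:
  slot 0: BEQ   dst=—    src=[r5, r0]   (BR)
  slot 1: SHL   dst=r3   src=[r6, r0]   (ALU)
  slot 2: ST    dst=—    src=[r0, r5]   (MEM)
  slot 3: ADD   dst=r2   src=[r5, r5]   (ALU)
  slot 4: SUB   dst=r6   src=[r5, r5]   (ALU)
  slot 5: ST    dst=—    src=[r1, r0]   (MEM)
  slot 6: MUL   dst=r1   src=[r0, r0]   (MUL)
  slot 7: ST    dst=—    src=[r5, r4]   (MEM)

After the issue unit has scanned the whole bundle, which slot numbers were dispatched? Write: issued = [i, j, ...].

(0) want 1×BR +2rd +0wr — yes → AL2|MU1|ME2|BR0|rd3|wr4
(1) want 1×ALU +2rd +1wr — yes → AL1|MU1|ME2|BR0|rd1|wr3
(2) want 1×MEM +2rd +0wr — RD_PORT → AL1|MU1|ME2|BR0|rd1|wr3
(3) want 1×ALU +1rd +1wr — yes → AL0|MU1|ME2|BR0|rd0|wr2
(4) want 1×ALU +1rd +1wr — FU → AL0|MU1|ME2|BR0|rd0|wr2
(5) want 1×MEM +2rd +0wr — RD_PORT → AL0|MU1|ME2|BR0|rd0|wr2
(6) want 1×MUL +1rd +1wr — RD_PORT → AL0|MU1|ME2|BR0|rd0|wr2
(7) want 1×MEM +2rd +0wr — RD_PORT → AL0|MU1|ME2|BR0|rd0|wr2

issued = [0, 1, 3]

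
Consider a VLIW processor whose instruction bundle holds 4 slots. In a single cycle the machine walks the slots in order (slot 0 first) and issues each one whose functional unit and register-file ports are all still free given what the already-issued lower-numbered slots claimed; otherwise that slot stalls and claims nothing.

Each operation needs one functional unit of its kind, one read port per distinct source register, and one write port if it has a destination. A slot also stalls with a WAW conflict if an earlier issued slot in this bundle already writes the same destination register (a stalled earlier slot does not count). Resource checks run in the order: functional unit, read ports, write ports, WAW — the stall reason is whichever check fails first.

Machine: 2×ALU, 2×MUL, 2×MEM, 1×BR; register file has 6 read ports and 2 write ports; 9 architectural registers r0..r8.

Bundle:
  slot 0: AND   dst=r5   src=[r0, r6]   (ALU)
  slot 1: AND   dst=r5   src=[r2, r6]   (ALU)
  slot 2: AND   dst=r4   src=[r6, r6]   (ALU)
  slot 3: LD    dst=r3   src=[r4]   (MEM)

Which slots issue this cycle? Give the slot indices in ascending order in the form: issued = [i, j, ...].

  0. ALU→r5 ⇒ go  {1A/2Mu/2Ld/1B | 4r 1w}
  1. ALU→r5 ⇒ no(WAW)  {1A/2Mu/2Ld/1B | 4r 1w}
  2. ALU→r4 ⇒ go  {0A/2Mu/2Ld/1B | 3r 0w}
  3. MEM→r3 ⇒ no(WR_PORT)  {0A/2Mu/2Ld/1B | 3r 0w}

issued = [0, 2]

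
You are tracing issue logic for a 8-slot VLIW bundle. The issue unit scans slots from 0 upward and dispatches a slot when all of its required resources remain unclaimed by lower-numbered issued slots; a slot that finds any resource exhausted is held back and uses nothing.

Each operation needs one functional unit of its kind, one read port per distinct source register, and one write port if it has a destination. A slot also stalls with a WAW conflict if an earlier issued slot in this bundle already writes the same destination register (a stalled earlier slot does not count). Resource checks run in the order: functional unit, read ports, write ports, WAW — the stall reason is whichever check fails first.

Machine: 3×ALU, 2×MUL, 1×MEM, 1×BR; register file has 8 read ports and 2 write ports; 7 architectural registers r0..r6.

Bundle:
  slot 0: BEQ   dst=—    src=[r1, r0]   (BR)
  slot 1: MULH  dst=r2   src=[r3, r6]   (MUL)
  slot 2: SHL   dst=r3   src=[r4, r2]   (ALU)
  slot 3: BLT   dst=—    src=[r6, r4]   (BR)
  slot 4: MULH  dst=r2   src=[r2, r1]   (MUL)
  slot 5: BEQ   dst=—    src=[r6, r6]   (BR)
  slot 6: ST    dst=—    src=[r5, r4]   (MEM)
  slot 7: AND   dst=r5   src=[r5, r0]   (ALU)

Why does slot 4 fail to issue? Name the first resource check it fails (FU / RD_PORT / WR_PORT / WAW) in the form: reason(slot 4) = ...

(0) want 1×BR +2rd +0wr — yes → AL3|MU2|ME1|BR0|rd6|wr2
(1) want 1×MUL +2rd +1wr — yes → AL3|MU1|ME1|BR0|rd4|wr1
(2) want 1×ALU +2rd +1wr — yes → AL2|MU1|ME1|BR0|rd2|wr0
(3) want 1×BR +2rd +0wr — FU → AL2|MU1|ME1|BR0|rd2|wr0
(4) want 1×MUL +2rd +1wr — WR_PORT → AL2|MU1|ME1|BR0|rd2|wr0
(5) want 1×BR +1rd +0wr — FU → AL2|MU1|ME1|BR0|rd2|wr0
(6) want 1×MEM +2rd +0wr — yes → AL2|MU1|ME0|BR0|rd0|wr0
(7) want 1×ALU +2rd +1wr — RD_PORT → AL2|MU1|ME0|BR0|rd0|wr0

reason(slot 4) = WR_PORT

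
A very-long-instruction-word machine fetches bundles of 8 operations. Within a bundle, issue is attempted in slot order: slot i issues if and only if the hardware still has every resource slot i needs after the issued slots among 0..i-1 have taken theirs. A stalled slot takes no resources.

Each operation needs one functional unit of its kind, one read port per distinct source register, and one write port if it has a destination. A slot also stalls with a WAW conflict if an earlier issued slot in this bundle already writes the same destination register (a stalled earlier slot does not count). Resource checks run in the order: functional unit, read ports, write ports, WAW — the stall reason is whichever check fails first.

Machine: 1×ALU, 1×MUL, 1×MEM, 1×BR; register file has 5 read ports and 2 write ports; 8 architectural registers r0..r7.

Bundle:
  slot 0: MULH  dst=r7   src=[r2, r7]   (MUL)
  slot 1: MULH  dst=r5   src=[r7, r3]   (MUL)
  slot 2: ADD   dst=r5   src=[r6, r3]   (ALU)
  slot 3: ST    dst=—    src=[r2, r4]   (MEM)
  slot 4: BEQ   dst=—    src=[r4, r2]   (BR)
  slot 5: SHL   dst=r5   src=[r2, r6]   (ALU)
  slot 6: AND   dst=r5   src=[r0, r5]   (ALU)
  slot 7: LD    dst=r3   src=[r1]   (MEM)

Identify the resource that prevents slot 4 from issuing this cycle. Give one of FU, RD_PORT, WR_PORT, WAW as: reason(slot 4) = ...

slot 0 (MUL): ISSUE — free A1,Mu0,Ld1,B1 rp3 wp1
slot 1 (MUL): stall FU — free A1,Mu0,Ld1,B1 rp3 wp1
slot 2 (ALU): ISSUE — free A0,Mu0,Ld1,B1 rp1 wp0
slot 3 (MEM): stall RD_PORT — free A0,Mu0,Ld1,B1 rp1 wp0
slot 4 (BR): stall RD_PORT — free A0,Mu0,Ld1,B1 rp1 wp0
slot 5 (ALU): stall FU — free A0,Mu0,Ld1,B1 rp1 wp0
slot 6 (ALU): stall FU — free A0,Mu0,Ld1,B1 rp1 wp0
slot 7 (MEM): stall WR_PORT — free A0,Mu0,Ld1,B1 rp1 wp0

reason(slot 4) = RD_PORT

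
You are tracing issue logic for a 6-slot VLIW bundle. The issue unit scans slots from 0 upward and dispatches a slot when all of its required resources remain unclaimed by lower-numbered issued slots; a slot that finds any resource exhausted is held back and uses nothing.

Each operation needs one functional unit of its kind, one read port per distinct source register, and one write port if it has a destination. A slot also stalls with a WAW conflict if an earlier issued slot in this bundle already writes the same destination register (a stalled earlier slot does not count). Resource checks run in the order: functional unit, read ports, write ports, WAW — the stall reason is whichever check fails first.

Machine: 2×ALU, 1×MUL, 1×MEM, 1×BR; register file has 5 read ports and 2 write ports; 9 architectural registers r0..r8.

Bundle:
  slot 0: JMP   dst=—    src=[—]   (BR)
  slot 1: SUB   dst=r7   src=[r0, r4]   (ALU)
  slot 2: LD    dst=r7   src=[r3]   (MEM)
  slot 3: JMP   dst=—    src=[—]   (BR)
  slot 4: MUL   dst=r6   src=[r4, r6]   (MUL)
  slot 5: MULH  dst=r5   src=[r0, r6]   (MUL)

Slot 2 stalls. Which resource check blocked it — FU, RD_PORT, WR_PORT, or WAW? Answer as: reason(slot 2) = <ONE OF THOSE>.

reason(slot 2) = WAW

slot 0 (BR): ISSUE — free A2,Mu1,Ld1,B0 rp5 wp2
slot 1 (ALU): ISSUE — free A1,Mu1,Ld1,B0 rp3 wp1
slot 2 (MEM): stall WAW — free A1,Mu1,Ld1,B0 rp3 wp1
slot 3 (BR): stall FU — free A1,Mu1,Ld1,B0 rp3 wp1
slot 4 (MUL): ISSUE — free A1,Mu0,Ld1,B0 rp1 wp0
slot 5 (MUL): stall FU — free A1,Mu0,Ld1,B0 rp1 wp0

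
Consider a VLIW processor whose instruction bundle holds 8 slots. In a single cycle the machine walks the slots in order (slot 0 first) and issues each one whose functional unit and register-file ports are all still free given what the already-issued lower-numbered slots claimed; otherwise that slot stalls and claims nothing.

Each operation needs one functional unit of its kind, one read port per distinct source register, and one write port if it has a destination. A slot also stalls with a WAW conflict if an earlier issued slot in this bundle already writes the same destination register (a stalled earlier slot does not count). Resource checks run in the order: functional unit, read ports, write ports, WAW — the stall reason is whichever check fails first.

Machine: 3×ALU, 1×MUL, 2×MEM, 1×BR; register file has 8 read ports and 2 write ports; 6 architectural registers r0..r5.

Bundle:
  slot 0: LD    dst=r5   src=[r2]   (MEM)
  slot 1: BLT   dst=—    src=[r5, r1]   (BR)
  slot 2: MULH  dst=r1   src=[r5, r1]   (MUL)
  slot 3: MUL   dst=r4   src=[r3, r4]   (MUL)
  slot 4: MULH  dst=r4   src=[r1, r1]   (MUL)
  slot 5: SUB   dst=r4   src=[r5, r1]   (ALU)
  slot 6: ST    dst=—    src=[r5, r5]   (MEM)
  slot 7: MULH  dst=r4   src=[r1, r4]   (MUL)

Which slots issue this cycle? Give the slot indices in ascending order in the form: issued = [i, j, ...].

  0. MEM→r5 ⇒ go  {3A/1Mu/1Ld/1B | 7r 1w}
  1. BR ⇒ go  {3A/1Mu/1Ld/0B | 5r 1w}
  2. MUL→r1 ⇒ go  {3A/0Mu/1Ld/0B | 3r 0w}
  3. MUL→r4 ⇒ no(FU)  {3A/0Mu/1Ld/0B | 3r 0w}
  4. MUL→r4 ⇒ no(FU)  {3A/0Mu/1Ld/0B | 3r 0w}
  5. ALU→r4 ⇒ no(WR_PORT)  {3A/0Mu/1Ld/0B | 3r 0w}
  6. MEM ⇒ go  {3A/0Mu/0Ld/0B | 2r 0w}
  7. MUL→r4 ⇒ no(FU)  {3A/0Mu/0Ld/0B | 2r 0w}

issued = [0, 1, 2, 6]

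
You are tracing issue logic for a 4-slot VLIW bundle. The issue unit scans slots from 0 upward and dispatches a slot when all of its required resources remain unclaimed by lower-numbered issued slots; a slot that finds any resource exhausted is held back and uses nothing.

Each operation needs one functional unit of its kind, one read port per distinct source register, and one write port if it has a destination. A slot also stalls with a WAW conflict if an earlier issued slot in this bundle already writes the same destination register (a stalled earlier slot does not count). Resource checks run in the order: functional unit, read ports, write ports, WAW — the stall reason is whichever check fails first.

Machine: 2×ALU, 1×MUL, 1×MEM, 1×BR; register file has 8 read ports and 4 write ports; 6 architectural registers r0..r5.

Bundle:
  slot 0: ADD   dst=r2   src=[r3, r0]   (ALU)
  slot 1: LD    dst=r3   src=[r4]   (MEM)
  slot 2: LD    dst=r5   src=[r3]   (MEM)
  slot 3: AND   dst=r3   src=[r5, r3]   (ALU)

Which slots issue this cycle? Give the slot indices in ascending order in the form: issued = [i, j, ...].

issued = [0, 1]

slot 0 (ALU): ISSUE — free A1,Mu1,Ld1,B1 rp6 wp3
slot 1 (MEM): ISSUE — free A1,Mu1,Ld0,B1 rp5 wp2
slot 2 (MEM): stall FU — free A1,Mu1,Ld0,B1 rp5 wp2
slot 3 (ALU): stall WAW — free A1,Mu1,Ld0,B1 rp5 wp2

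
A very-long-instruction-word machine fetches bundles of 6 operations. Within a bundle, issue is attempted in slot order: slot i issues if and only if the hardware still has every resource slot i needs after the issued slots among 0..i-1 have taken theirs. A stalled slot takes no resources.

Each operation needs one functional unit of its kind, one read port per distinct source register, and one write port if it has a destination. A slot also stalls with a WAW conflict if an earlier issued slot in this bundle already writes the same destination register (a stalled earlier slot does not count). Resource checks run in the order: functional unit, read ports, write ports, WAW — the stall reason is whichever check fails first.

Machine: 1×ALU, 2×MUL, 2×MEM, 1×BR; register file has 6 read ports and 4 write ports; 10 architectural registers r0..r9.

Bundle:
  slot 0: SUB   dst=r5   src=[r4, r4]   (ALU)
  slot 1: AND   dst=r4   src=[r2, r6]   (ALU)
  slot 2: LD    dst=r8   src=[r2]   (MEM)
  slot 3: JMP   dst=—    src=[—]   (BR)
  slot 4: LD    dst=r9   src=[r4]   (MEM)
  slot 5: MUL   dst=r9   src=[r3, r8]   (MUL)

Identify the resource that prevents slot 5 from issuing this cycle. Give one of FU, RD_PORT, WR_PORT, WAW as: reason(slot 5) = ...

  0. ALU→r5 ⇒ go  {0A/2Mu/2Ld/1B | 5r 3w}
  1. ALU→r4 ⇒ no(FU)  {0A/2Mu/2Ld/1B | 5r 3w}
  2. MEM→r8 ⇒ go  {0A/2Mu/1Ld/1B | 4r 2w}
  3. BR ⇒ go  {0A/2Mu/1Ld/0B | 4r 2w}
  4. MEM→r9 ⇒ go  {0A/2Mu/0Ld/0B | 3r 1w}
  5. MUL→r9 ⇒ no(WAW)  {0A/2Mu/0Ld/0B | 3r 1w}

reason(slot 5) = WAW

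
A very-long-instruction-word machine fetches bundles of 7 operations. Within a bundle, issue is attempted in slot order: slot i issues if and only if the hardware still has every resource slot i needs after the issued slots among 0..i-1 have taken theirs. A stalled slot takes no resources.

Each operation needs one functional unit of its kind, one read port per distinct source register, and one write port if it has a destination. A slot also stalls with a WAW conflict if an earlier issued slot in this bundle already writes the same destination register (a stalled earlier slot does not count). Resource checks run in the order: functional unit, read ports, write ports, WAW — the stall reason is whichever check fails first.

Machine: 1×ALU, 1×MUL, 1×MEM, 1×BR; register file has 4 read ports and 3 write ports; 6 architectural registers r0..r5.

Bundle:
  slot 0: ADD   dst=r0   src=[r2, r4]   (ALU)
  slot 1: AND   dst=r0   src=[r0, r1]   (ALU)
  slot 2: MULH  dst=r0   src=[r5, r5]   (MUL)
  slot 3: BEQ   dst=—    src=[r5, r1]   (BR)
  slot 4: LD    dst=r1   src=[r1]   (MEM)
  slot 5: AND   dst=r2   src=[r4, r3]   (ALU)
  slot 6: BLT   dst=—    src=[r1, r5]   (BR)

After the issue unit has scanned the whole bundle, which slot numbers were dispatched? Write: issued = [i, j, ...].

slot 0 (ALU): ISSUE — free A0,Mu1,Ld1,B1 rp2 wp2
slot 1 (ALU): stall FU — free A0,Mu1,Ld1,B1 rp2 wp2
slot 2 (MUL): stall WAW — free A0,Mu1,Ld1,B1 rp2 wp2
slot 3 (BR): ISSUE — free A0,Mu1,Ld1,B0 rp0 wp2
slot 4 (MEM): stall RD_PORT — free A0,Mu1,Ld1,B0 rp0 wp2
slot 5 (ALU): stall FU — free A0,Mu1,Ld1,B0 rp0 wp2
slot 6 (BR): stall FU — free A0,Mu1,Ld1,B0 rp0 wp2

issued = [0, 3]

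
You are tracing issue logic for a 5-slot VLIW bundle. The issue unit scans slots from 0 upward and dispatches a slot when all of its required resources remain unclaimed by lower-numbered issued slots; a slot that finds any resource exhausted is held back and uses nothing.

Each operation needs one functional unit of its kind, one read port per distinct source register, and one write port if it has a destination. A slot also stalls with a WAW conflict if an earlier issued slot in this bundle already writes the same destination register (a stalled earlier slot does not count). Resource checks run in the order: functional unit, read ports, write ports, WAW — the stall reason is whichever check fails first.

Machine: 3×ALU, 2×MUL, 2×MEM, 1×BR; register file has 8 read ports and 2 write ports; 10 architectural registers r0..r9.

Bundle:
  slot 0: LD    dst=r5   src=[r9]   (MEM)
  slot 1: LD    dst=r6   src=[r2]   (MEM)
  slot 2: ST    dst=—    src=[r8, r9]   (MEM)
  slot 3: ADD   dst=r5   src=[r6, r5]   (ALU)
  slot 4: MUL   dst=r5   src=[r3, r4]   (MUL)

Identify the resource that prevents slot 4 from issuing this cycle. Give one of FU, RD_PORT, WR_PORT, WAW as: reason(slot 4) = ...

reason(slot 4) = WR_PORT

[0] MEM needs rd=1 wr=1: ok; after: ALU=3 MUL=2 MEM=1 BR=1, R=7, W=1
[1] MEM needs rd=1 wr=1: ok; after: ALU=3 MUL=2 MEM=0 BR=1, R=6, W=0
[2] MEM needs rd=2 wr=0: FU; after: ALU=3 MUL=2 MEM=0 BR=1, R=6, W=0
[3] ALU needs rd=2 wr=1: WR_PORT; after: ALU=3 MUL=2 MEM=0 BR=1, R=6, W=0
[4] MUL needs rd=2 wr=1: WR_PORT; after: ALU=3 MUL=2 MEM=0 BR=1, R=6, W=0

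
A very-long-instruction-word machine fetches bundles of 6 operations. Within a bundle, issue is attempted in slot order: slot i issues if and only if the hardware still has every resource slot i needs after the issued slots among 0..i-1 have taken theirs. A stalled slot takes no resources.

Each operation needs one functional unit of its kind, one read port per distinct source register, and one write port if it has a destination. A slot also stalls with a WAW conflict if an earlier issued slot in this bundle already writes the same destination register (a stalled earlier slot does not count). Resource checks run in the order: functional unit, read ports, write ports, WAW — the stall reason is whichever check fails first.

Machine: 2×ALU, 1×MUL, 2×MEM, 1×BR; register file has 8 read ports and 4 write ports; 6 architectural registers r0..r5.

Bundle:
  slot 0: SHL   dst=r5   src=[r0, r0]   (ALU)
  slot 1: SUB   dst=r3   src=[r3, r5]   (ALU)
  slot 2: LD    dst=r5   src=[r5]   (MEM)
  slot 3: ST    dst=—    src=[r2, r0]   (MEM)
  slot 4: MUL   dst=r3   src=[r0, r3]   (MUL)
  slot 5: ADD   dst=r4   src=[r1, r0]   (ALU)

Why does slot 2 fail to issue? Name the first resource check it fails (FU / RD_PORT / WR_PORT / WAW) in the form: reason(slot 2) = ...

[0] ALU needs rd=1 wr=1: ok; after: ALU=1 MUL=1 MEM=2 BR=1, R=7, W=3
[1] ALU needs rd=2 wr=1: ok; after: ALU=0 MUL=1 MEM=2 BR=1, R=5, W=2
[2] MEM needs rd=1 wr=1: WAW; after: ALU=0 MUL=1 MEM=2 BR=1, R=5, W=2
[3] MEM needs rd=2 wr=0: ok; after: ALU=0 MUL=1 MEM=1 BR=1, R=3, W=2
[4] MUL needs rd=2 wr=1: WAW; after: ALU=0 MUL=1 MEM=1 BR=1, R=3, W=2
[5] ALU needs rd=2 wr=1: FU; after: ALU=0 MUL=1 MEM=1 BR=1, R=3, W=2

reason(slot 2) = WAW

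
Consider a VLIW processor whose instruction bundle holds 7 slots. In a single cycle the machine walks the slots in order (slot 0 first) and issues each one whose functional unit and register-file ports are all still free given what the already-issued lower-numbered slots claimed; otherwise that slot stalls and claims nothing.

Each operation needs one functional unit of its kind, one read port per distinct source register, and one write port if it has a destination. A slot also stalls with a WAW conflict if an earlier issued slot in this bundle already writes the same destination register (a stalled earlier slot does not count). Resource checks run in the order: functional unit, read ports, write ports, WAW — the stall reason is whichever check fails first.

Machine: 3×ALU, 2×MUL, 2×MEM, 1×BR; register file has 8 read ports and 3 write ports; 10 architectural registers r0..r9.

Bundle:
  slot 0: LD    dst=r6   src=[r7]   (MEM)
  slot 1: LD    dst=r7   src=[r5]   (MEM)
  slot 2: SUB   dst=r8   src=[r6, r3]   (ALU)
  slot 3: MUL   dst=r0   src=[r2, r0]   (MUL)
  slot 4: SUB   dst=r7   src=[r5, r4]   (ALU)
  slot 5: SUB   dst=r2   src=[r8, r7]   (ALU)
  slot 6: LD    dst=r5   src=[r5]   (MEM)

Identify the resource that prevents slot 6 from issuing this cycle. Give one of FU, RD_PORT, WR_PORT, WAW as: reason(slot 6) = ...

slot 0 (MEM): ISSUE — free A3,Mu2,Ld1,B1 rp7 wp2
slot 1 (MEM): ISSUE — free A3,Mu2,Ld0,B1 rp6 wp1
slot 2 (ALU): ISSUE — free A2,Mu2,Ld0,B1 rp4 wp0
slot 3 (MUL): stall WR_PORT — free A2,Mu2,Ld0,B1 rp4 wp0
slot 4 (ALU): stall WR_PORT — free A2,Mu2,Ld0,B1 rp4 wp0
slot 5 (ALU): stall WR_PORT — free A2,Mu2,Ld0,B1 rp4 wp0
slot 6 (MEM): stall FU — free A2,Mu2,Ld0,B1 rp4 wp0

reason(slot 6) = FU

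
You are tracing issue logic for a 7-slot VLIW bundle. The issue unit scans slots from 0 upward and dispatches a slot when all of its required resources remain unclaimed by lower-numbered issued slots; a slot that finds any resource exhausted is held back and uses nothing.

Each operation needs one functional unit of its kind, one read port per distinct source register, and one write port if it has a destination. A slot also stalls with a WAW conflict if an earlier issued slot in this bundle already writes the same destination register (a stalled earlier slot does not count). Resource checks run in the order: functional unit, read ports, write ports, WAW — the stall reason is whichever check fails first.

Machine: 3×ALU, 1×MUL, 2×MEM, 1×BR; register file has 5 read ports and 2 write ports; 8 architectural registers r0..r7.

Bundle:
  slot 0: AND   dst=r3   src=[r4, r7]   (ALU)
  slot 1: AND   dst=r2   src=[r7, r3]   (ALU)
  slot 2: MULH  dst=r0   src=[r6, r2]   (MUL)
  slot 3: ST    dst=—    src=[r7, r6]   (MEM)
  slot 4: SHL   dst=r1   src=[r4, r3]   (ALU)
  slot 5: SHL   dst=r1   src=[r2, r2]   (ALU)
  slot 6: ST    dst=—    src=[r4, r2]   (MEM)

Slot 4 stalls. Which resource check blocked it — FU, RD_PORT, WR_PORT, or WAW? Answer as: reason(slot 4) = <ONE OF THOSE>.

reason(slot 4) = RD_PORT

slot 0 (ALU): ISSUE — free A2,Mu1,Ld2,B1 rp3 wp1
slot 1 (ALU): ISSUE — free A1,Mu1,Ld2,B1 rp1 wp0
slot 2 (MUL): stall RD_PORT — free A1,Mu1,Ld2,B1 rp1 wp0
slot 3 (MEM): stall RD_PORT — free A1,Mu1,Ld2,B1 rp1 wp0
slot 4 (ALU): stall RD_PORT — free A1,Mu1,Ld2,B1 rp1 wp0
slot 5 (ALU): stall WR_PORT — free A1,Mu1,Ld2,B1 rp1 wp0
slot 6 (MEM): stall RD_PORT — free A1,Mu1,Ld2,B1 rp1 wp0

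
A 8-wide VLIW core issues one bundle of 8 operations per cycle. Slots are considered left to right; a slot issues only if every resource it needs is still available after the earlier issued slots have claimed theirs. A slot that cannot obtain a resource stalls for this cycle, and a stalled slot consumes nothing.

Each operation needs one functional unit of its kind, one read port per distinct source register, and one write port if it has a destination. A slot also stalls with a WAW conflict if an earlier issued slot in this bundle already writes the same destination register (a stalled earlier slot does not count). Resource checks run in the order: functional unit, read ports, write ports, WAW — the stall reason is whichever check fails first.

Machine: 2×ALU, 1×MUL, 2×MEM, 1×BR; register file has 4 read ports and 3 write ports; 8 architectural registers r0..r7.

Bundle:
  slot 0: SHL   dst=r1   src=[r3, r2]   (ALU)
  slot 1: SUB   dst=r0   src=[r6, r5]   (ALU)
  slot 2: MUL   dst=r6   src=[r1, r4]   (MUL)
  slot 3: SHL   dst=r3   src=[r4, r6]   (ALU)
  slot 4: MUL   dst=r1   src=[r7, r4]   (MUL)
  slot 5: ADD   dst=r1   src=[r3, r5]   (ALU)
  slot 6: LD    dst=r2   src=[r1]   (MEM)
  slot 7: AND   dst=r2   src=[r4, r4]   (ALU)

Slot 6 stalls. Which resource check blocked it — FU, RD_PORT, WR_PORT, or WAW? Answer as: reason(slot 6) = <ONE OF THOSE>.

(0) want 1×ALU +2rd +1wr — yes → AL1|MU1|ME2|BR1|rd2|wr2
(1) want 1×ALU +2rd +1wr — yes → AL0|MU1|ME2|BR1|rd0|wr1
(2) want 1×MUL +2rd +1wr — RD_PORT → AL0|MU1|ME2|BR1|rd0|wr1
(3) want 1×ALU +2rd +1wr — FU → AL0|MU1|ME2|BR1|rd0|wr1
(4) want 1×MUL +2rd +1wr — RD_PORT → AL0|MU1|ME2|BR1|rd0|wr1
(5) want 1×ALU +2rd +1wr — FU → AL0|MU1|ME2|BR1|rd0|wr1
(6) want 1×MEM +1rd +1wr — RD_PORT → AL0|MU1|ME2|BR1|rd0|wr1
(7) want 1×ALU +1rd +1wr — FU → AL0|MU1|ME2|BR1|rd0|wr1

reason(slot 6) = RD_PORT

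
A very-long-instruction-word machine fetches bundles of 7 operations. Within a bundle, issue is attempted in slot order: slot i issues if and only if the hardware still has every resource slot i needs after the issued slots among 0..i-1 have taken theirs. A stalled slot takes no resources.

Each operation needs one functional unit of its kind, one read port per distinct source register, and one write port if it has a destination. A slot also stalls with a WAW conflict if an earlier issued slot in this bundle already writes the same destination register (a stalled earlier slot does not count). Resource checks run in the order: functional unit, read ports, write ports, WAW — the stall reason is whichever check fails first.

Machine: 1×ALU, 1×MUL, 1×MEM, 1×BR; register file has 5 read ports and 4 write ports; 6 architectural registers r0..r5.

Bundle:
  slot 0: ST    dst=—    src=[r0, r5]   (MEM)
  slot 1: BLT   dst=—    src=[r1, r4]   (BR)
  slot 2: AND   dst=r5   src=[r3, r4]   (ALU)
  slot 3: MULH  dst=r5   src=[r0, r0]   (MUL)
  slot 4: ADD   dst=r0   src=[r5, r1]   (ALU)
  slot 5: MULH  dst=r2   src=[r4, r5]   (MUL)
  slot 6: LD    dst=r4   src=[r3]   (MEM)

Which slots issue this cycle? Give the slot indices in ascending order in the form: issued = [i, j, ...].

issued = [0, 1, 3]

#0 MEM src=r0,r5 dispatched  <A:1 Mu:1 Ld:0 B:1 rd:3 wr:4>
#1 BR src=r1,r4 dispatched  <A:1 Mu:1 Ld:0 B:0 rd:1 wr:4>
#2 ALU src=r3,r4 held:RD_PORT  <A:1 Mu:1 Ld:0 B:0 rd:1 wr:4>
#3 MUL src=r0,r0 dispatched  <A:1 Mu:0 Ld:0 B:0 rd:0 wr:3>
#4 ALU src=r5,r1 held:RD_PORT  <A:1 Mu:0 Ld:0 B:0 rd:0 wr:3>
#5 MUL src=r4,r5 held:FU  <A:1 Mu:0 Ld:0 B:0 rd:0 wr:3>
#6 MEM src=r3 held:FU  <A:1 Mu:0 Ld:0 B:0 rd:0 wr:3>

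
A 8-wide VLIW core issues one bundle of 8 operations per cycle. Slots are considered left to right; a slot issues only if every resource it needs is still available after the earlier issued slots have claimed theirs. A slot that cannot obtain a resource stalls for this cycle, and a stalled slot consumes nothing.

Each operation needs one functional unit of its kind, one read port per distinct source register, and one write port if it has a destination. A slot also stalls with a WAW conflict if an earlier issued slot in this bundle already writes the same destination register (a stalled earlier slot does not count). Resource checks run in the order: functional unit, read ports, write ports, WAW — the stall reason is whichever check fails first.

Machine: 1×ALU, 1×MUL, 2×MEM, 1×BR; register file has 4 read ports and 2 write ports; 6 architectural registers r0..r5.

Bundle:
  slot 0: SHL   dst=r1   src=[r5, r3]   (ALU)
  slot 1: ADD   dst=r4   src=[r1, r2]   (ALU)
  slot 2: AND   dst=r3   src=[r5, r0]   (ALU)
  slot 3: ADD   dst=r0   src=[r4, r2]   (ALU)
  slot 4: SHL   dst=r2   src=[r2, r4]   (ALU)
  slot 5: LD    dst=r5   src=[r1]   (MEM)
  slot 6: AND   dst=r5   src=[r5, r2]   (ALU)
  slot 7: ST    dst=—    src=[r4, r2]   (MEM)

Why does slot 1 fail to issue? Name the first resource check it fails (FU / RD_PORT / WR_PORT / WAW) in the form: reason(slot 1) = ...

(0) want 1×ALU +2rd +1wr — yes → AL0|MU1|ME2|BR1|rd2|wr1
(1) want 1×ALU +2rd +1wr — FU → AL0|MU1|ME2|BR1|rd2|wr1
(2) want 1×ALU +2rd +1wr — FU → AL0|MU1|ME2|BR1|rd2|wr1
(3) want 1×ALU +2rd +1wr — FU → AL0|MU1|ME2|BR1|rd2|wr1
(4) want 1×ALU +2rd +1wr — FU → AL0|MU1|ME2|BR1|rd2|wr1
(5) want 1×MEM +1rd +1wr — yes → AL0|MU1|ME1|BR1|rd1|wr0
(6) want 1×ALU +2rd +1wr — FU → AL0|MU1|ME1|BR1|rd1|wr0
(7) want 1×MEM +2rd +0wr — RD_PORT → AL0|MU1|ME1|BR1|rd1|wr0

reason(slot 1) = FU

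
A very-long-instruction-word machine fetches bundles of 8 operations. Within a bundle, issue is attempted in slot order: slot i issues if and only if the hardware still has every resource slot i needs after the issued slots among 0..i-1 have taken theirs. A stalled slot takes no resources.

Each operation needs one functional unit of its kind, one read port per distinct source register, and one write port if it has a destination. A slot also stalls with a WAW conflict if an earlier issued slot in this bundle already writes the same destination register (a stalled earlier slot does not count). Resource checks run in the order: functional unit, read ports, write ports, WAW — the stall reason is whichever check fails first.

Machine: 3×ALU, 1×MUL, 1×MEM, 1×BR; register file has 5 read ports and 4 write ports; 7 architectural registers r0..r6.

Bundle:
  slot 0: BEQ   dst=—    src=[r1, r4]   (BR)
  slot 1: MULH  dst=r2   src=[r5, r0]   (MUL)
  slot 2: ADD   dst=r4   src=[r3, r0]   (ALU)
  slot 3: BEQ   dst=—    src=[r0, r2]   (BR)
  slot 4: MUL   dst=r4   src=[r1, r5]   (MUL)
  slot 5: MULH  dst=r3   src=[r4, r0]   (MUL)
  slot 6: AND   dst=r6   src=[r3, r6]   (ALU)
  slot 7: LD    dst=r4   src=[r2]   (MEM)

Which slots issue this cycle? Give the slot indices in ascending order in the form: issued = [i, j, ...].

  0. BR ⇒ go  {3A/1Mu/1Ld/0B | 3r 4w}
  1. MUL→r2 ⇒ go  {3A/0Mu/1Ld/0B | 1r 3w}
  2. ALU→r4 ⇒ no(RD_PORT)  {3A/0Mu/1Ld/0B | 1r 3w}
  3. BR ⇒ no(FU)  {3A/0Mu/1Ld/0B | 1r 3w}
  4. MUL→r4 ⇒ no(FU)  {3A/0Mu/1Ld/0B | 1r 3w}
  5. MUL→r3 ⇒ no(FU)  {3A/0Mu/1Ld/0B | 1r 3w}
  6. ALU→r6 ⇒ no(RD_PORT)  {3A/0Mu/1Ld/0B | 1r 3w}
  7. MEM→r4 ⇒ go  {3A/0Mu/0Ld/0B | 0r 2w}

issued = [0, 1, 7]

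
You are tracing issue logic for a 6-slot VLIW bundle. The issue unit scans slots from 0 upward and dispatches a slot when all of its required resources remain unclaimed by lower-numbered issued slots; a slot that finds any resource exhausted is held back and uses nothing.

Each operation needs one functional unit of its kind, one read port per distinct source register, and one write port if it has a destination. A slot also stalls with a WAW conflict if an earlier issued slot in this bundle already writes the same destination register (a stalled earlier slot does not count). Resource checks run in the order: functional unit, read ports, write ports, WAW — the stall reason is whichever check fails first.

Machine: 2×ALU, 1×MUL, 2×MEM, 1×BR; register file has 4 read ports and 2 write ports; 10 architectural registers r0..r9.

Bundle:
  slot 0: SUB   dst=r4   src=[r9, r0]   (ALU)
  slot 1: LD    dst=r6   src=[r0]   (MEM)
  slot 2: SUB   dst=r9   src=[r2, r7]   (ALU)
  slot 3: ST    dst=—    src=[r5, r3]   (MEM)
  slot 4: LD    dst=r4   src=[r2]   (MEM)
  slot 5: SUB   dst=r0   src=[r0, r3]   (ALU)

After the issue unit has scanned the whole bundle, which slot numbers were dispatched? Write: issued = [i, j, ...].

slot 0 (ALU): ISSUE — free A1,Mu1,Ld2,B1 rp2 wp1
slot 1 (MEM): ISSUE — free A1,Mu1,Ld1,B1 rp1 wp0
slot 2 (ALU): stall RD_PORT — free A1,Mu1,Ld1,B1 rp1 wp0
slot 3 (MEM): stall RD_PORT — free A1,Mu1,Ld1,B1 rp1 wp0
slot 4 (MEM): stall WR_PORT — free A1,Mu1,Ld1,B1 rp1 wp0
slot 5 (ALU): stall RD_PORT — free A1,Mu1,Ld1,B1 rp1 wp0

issued = [0, 1]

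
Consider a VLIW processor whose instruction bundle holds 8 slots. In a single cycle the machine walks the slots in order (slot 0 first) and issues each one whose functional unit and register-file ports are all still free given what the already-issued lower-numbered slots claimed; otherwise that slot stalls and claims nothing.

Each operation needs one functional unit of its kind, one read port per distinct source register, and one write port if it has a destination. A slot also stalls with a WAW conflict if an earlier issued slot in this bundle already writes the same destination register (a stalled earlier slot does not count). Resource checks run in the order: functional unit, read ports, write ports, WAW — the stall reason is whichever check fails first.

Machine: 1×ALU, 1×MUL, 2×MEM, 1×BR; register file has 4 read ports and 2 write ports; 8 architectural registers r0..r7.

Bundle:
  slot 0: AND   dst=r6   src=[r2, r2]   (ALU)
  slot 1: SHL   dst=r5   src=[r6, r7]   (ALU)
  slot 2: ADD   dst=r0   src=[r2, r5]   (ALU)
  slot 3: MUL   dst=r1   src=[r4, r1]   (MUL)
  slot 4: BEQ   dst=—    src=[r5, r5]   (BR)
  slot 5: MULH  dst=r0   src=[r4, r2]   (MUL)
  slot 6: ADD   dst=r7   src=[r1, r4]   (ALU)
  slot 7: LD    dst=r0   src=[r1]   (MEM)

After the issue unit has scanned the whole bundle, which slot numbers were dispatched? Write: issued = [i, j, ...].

slot 0 (ALU): ISSUE — free A0,Mu1,Ld2,B1 rp3 wp1
slot 1 (ALU): stall FU — free A0,Mu1,Ld2,B1 rp3 wp1
slot 2 (ALU): stall FU — free A0,Mu1,Ld2,B1 rp3 wp1
slot 3 (MUL): ISSUE — free A0,Mu0,Ld2,B1 rp1 wp0
slot 4 (BR): ISSUE — free A0,Mu0,Ld2,B0 rp0 wp0
slot 5 (MUL): stall FU — free A0,Mu0,Ld2,B0 rp0 wp0
slot 6 (ALU): stall FU — free A0,Mu0,Ld2,B0 rp0 wp0
slot 7 (MEM): stall RD_PORT — free A0,Mu0,Ld2,B0 rp0 wp0

issued = [0, 3, 4]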